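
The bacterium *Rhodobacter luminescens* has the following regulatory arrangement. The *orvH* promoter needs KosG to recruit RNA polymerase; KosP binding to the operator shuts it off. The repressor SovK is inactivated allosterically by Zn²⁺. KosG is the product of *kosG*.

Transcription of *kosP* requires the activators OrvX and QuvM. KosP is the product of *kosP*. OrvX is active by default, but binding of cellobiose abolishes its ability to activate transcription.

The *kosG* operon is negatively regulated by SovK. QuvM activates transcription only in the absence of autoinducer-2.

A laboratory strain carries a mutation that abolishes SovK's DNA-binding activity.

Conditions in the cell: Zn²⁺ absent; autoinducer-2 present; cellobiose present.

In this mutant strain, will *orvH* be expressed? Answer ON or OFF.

ON

SovK is non-functional in this strain, so it has no effect.
With no repressor bound, *kosG* is transcribed.
So KosG is produced and active.
Cellobiose is present, so OrvX is inactive.
Autoinducer-2 is present, so QuvM is inactive.
Required activator OrvX is absent, so *kosP* is not transcribed.
So KosP is not produced.
No repressor is bound and KosG is active, so *orvH* is transcribed.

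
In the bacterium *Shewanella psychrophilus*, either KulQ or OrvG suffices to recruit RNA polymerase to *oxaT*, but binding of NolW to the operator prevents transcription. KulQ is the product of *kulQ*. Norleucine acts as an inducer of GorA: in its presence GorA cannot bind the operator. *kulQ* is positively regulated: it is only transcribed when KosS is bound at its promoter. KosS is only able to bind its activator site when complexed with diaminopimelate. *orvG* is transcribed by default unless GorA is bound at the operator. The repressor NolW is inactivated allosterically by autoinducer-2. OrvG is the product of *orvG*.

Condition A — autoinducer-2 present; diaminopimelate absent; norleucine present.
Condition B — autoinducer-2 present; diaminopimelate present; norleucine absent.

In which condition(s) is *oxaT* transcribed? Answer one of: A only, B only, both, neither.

Condition A:
Autoinducer-2 is present, so NolW is inactive.
Diaminopimelate is absent, so KosS is inactive.
Required activator KosS is absent, so *kulQ* is not transcribed.
So KulQ is not produced.
Norleucine is present, so GorA is inactive.
With no repressor bound, *orvG* is transcribed.
So OrvG is produced and active.
Activator OrvG is present, so *oxaT* is transcribed.
→ *oxaT* is ON in A.
Condition B:
Autoinducer-2 is present, so NolW is inactive.
Diaminopimelate is present, so KosS is active.
No repressor is bound and KosS is active, so *kulQ* is transcribed.
So KulQ is produced and active.
Norleucine is absent, so GorA is active.
With repressor GorA bound, *orvG* is not transcribed.
So OrvG is not produced.
Activator KulQ is present, so *oxaT* is transcribed.
→ *oxaT* is ON in B.

both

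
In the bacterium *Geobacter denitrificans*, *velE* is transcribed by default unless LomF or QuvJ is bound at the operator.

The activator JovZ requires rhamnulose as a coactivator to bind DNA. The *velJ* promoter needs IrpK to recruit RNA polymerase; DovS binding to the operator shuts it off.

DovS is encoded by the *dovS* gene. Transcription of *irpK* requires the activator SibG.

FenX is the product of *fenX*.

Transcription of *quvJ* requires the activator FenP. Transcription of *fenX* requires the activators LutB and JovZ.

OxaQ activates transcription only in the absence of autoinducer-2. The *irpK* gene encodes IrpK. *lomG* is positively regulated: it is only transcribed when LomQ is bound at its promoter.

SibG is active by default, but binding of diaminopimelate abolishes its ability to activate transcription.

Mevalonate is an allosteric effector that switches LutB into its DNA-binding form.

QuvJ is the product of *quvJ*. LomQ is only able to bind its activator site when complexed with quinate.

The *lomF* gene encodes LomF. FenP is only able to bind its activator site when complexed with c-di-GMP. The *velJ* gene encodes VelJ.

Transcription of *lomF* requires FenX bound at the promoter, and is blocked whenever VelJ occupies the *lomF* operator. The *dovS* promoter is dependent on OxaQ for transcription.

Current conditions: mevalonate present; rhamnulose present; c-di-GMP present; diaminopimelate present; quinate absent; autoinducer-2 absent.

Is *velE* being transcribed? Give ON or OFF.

Diaminopimelate is present, so SibG is inactive.
Required activator SibG is absent, so *irpK* is not transcribed.
So IrpK is not produced.
Autoinducer-2 is absent, so OxaQ is active.
No repressor is bound and OxaQ is active, so *dovS* is transcribed.
So DovS is produced and active.
With repressor DovS bound, *velJ* is not transcribed.
So VelJ is not produced.
Mevalonate is present, so LutB is active.
Rhamnulose is present, so JovZ is active.
No repressor is bound and LutB and JovZ are active, so *fenX* is transcribed.
So FenX is produced and active.
No repressor is bound and FenX is active, so *lomF* is transcribed.
So LomF is produced and active.
c-di-GMP is present, so FenP is active.
No repressor is bound and FenP is active, so *quvJ* is transcribed.
So QuvJ is produced and active.
With repressor LomF bound, *velE* is not transcribed.

OFF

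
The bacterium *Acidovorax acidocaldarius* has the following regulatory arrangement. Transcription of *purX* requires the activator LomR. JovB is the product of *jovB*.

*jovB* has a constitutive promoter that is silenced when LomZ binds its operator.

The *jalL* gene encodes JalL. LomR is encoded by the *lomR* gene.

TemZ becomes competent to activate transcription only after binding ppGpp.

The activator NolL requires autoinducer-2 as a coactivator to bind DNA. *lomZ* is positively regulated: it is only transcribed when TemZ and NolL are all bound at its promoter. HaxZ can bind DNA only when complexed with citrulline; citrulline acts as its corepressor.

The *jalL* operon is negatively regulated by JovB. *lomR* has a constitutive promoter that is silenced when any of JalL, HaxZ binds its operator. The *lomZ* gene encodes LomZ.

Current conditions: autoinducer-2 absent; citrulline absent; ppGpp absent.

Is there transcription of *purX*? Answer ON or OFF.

ppGpp is absent, so TemZ is inactive.
Autoinducer-2 is absent, so NolL is inactive.
Required activator TemZ is absent, so *lomZ* is not transcribed.
So LomZ is not produced.
With no repressor bound, *jovB* is transcribed.
So JovB is produced and active.
With repressor JovB bound, *jalL* is not transcribed.
So JalL is not produced.
Citrulline is absent, so HaxZ is inactive.
With no repressor bound, *lomR* is transcribed.
So LomR is produced and active.
No repressor is bound and LomR is active, so *purX* is transcribed.

ON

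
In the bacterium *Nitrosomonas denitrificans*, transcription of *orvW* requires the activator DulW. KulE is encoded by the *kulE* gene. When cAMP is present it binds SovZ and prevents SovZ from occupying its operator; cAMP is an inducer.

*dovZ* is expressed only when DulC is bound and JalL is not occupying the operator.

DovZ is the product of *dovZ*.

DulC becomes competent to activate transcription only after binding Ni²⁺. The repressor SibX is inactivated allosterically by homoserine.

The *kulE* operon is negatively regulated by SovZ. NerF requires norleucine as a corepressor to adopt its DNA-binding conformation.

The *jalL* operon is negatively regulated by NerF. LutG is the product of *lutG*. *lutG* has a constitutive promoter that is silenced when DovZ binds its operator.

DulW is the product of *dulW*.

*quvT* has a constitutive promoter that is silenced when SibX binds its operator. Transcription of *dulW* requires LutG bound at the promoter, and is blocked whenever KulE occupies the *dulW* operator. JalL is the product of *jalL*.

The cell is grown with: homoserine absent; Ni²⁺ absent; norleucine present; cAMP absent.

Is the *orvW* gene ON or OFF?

Norleucine is present, so NerF is active.
With repressor NerF bound, *jalL* is not transcribed.
So JalL is not produced.
Ni²⁺ is absent, so DulC is inactive.
Required activator DulC is absent, so *dovZ* is not transcribed.
So DovZ is not produced.
With no repressor bound, *lutG* is transcribed.
So LutG is produced and active.
cAMP is absent, so SovZ is active.
With repressor SovZ bound, *kulE* is not transcribed.
So KulE is not produced.
No repressor is bound and LutG is active, so *dulW* is transcribed.
So DulW is produced and active.
No repressor is bound and DulW is active, so *orvW* is transcribed.

ON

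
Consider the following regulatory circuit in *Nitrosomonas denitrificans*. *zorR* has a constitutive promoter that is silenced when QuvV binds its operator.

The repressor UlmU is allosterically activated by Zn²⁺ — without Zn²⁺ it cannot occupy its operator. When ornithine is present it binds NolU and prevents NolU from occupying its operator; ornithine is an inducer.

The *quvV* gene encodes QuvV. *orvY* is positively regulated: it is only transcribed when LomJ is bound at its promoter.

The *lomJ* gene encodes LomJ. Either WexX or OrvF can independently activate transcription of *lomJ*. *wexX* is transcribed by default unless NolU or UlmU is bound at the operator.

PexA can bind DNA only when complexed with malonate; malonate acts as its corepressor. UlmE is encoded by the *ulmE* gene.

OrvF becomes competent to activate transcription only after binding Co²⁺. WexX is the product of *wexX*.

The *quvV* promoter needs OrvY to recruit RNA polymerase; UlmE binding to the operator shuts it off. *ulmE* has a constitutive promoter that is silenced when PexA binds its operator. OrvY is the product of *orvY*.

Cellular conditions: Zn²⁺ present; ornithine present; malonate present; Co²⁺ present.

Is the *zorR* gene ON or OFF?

OFF

Ornithine is present, so NolU is inactive.
Zn²⁺ is present, so UlmU is active.
With repressor UlmU bound, *wexX* is not transcribed.
So WexX is not produced.
Co²⁺ is present, so OrvF is active.
Activator OrvF is present, so *lomJ* is transcribed.
So LomJ is produced and active.
No repressor is bound and LomJ is active, so *orvY* is transcribed.
So OrvY is produced and active.
Malonate is present, so PexA is active.
With repressor PexA bound, *ulmE* is not transcribed.
So UlmE is not produced.
No repressor is bound and OrvY is active, so *quvV* is transcribed.
So QuvV is produced and active.
With repressor QuvV bound, *zorR* is not transcribed.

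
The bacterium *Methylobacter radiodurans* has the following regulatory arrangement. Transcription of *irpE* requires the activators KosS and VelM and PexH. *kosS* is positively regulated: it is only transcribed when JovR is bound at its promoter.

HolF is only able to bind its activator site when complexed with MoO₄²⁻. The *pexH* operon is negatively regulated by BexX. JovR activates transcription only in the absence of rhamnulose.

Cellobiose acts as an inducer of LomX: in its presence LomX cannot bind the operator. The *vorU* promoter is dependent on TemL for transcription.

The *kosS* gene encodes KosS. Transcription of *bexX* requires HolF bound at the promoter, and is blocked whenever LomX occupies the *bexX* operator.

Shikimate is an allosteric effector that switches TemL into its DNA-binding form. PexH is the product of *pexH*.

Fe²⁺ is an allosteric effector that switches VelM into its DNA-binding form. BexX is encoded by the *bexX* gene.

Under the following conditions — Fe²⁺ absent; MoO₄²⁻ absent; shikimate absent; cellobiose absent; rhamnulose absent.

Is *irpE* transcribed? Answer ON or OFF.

Rhamnulose is absent, so JovR is active.
No repressor is bound and JovR is active, so *kosS* is transcribed.
So KosS is produced and active.
Fe²⁺ is absent, so VelM is inactive.
MoO₄²⁻ is absent, so HolF is inactive.
Cellobiose is absent, so LomX is active.
With repressor LomX bound, *bexX* is not transcribed.
So BexX is not produced.
With no repressor bound, *pexH* is transcribed.
So PexH is produced and active.
Required activator VelM is absent, so *irpE* is not transcribed.

OFF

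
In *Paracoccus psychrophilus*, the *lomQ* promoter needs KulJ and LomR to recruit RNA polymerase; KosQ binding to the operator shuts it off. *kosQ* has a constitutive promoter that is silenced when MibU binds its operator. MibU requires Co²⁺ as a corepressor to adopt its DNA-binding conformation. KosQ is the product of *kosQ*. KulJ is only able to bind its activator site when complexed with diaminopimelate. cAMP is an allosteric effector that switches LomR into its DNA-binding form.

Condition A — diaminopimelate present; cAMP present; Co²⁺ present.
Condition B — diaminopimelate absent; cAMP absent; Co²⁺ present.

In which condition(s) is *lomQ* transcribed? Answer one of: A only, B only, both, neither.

Condition A:
Diaminopimelate is present, so KulJ is active.
cAMP is present, so LomR is active.
Co²⁺ is present, so MibU is active.
With repressor MibU bound, *kosQ* is not transcribed.
So KosQ is not produced.
No repressor is bound and KulJ and LomR are active, so *lomQ* is transcribed.
→ *lomQ* is ON in A.
Condition B:
Diaminopimelate is absent, so KulJ is inactive.
cAMP is absent, so LomR is inactive.
Co²⁺ is present, so MibU is active.
With repressor MibU bound, *kosQ* is not transcribed.
So KosQ is not produced.
Required activator KulJ is absent, so *lomQ* is not transcribed.
→ *lomQ* is OFF in B.

A only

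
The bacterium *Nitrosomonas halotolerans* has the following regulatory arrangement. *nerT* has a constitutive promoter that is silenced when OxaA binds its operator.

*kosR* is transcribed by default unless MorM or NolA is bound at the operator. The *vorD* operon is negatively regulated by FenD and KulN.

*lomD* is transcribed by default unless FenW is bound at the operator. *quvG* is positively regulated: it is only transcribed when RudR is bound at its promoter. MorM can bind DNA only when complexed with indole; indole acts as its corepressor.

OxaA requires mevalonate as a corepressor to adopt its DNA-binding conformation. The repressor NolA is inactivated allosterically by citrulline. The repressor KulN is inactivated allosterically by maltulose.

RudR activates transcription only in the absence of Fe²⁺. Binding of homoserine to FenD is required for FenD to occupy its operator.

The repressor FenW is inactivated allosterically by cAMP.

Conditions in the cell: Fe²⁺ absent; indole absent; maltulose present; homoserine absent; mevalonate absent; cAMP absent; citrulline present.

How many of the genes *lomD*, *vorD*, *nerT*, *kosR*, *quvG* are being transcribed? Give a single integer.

4

cAMP is absent, so FenW is active.
With repressor FenW bound, *lomD* is not transcribed.
→ *lomD* is OFF.
Homoserine is absent, so FenD is inactive.
Maltulose is present, so KulN is inactive.
With no repressor bound, *vorD* is transcribed.
→ *vorD* is ON.
Mevalonate is absent, so OxaA is inactive.
With no repressor bound, *nerT* is transcribed.
→ *nerT* is ON.
Indole is absent, so MorM is inactive.
Citrulline is present, so NolA is inactive.
With no repressor bound, *kosR* is transcribed.
→ *kosR* is ON.
Fe²⁺ is absent, so RudR is active.
No repressor is bound and RudR is active, so *quvG* is transcribed.
→ *quvG* is ON.
4 of the 5 genes are transcribed.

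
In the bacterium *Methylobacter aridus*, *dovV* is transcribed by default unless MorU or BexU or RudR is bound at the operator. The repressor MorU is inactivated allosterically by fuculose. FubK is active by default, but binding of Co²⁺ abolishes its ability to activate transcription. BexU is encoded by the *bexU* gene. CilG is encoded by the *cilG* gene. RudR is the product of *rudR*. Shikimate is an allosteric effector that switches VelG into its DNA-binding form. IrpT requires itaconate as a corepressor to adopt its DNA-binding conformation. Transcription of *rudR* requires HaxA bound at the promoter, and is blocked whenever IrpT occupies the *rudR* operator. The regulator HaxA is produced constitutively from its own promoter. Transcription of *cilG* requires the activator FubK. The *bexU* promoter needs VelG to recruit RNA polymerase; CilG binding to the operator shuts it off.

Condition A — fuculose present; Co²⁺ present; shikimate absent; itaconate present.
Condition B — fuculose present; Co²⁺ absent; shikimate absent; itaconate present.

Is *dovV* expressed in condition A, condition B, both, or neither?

both

Condition A:
Fuculose is present, so MorU is inactive.
Co²⁺ is present, so FubK is inactive.
Required activator FubK is absent, so *cilG* is not transcribed.
So CilG is not produced.
Shikimate is absent, so VelG is inactive.
Required activator VelG is absent, so *bexU* is not transcribed.
So BexU is not produced.
HaxA is produced constitutively and is active.
Itaconate is present, so IrpT is active.
With repressor IrpT bound, *rudR* is not transcribed.
So RudR is not produced.
With no repressor bound, *dovV* is transcribed.
→ *dovV* is ON in A.
Condition B:
Fuculose is present, so MorU is inactive.
Co²⁺ is absent, so FubK is active.
No repressor is bound and FubK is active, so *cilG* is transcribed.
So CilG is produced and active.
Shikimate is absent, so VelG is inactive.
With repressor CilG bound, *bexU* is not transcribed.
So BexU is not produced.
HaxA is produced constitutively and is active.
Itaconate is present, so IrpT is active.
With repressor IrpT bound, *rudR* is not transcribed.
So RudR is not produced.
With no repressor bound, *dovV* is transcribed.
→ *dovV* is ON in B.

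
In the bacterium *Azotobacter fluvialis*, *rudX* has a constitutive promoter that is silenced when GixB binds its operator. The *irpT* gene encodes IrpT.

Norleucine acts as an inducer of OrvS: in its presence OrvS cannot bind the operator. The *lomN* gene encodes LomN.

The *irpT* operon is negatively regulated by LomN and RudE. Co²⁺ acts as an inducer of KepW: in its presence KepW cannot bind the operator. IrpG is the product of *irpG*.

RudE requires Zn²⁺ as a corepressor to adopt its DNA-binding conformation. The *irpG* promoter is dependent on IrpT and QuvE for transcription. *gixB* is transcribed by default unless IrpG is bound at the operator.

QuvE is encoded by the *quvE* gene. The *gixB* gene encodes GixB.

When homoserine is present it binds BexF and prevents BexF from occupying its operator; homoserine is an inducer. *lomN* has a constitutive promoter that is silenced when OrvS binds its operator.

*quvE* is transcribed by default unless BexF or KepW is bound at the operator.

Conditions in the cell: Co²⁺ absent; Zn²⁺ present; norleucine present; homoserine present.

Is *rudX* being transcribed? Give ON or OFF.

OFF

Norleucine is present, so OrvS is inactive.
With no repressor bound, *lomN* is transcribed.
So LomN is produced and active.
Zn²⁺ is present, so RudE is active.
With repressor LomN bound, *irpT* is not transcribed.
So IrpT is not produced.
Homoserine is present, so BexF is inactive.
Co²⁺ is absent, so KepW is active.
With repressor KepW bound, *quvE* is not transcribed.
So QuvE is not produced.
Required activator IrpT is absent, so *irpG* is not transcribed.
So IrpG is not produced.
With no repressor bound, *gixB* is transcribed.
So GixB is produced and active.
With repressor GixB bound, *rudX* is not transcribed.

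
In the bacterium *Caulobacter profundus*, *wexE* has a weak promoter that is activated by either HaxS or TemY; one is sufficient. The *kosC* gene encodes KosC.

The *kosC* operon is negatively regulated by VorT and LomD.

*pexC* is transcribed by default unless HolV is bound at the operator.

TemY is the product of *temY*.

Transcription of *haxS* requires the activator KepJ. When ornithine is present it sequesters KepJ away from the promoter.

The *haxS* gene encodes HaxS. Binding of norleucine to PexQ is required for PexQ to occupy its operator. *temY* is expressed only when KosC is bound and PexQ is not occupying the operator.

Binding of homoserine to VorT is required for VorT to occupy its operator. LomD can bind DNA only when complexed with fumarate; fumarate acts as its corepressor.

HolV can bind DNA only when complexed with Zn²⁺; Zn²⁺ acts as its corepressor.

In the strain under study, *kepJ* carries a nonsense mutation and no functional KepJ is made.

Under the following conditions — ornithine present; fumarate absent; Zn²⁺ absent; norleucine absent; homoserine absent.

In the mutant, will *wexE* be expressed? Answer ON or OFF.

ON

KepJ is non-functional in this strain, so it has no effect.
Required activator KepJ is absent, so *haxS* is not transcribed.
So HaxS is not produced.
Norleucine is absent, so PexQ is inactive.
Homoserine is absent, so VorT is inactive.
Fumarate is absent, so LomD is inactive.
With no repressor bound, *kosC* is transcribed.
So KosC is produced and active.
No repressor is bound and KosC is active, so *temY* is transcribed.
So TemY is produced and active.
Activator TemY is present, so *wexE* is transcribed.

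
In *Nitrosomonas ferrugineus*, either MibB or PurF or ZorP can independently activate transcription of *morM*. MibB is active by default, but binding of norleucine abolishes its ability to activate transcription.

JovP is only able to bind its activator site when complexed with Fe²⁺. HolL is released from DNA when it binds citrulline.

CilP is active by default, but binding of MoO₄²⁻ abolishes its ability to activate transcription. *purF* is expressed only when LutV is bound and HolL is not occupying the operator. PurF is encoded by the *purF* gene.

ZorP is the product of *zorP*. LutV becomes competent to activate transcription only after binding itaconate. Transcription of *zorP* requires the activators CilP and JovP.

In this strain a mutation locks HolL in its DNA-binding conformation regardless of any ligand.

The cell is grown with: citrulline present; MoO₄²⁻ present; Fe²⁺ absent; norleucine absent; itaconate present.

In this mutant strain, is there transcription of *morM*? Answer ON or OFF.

Norleucine is absent, so MibB is active.
HolL is constitutively active in this strain.
Itaconate is present, so LutV is active.
With repressor HolL bound, *purF* is not transcribed.
So PurF is not produced.
MoO₄²⁻ is present, so CilP is inactive.
Fe²⁺ is absent, so JovP is inactive.
Required activator CilP is absent, so *zorP* is not transcribed.
So ZorP is not produced.
Activator MibB is present, so *morM* is transcribed.

ON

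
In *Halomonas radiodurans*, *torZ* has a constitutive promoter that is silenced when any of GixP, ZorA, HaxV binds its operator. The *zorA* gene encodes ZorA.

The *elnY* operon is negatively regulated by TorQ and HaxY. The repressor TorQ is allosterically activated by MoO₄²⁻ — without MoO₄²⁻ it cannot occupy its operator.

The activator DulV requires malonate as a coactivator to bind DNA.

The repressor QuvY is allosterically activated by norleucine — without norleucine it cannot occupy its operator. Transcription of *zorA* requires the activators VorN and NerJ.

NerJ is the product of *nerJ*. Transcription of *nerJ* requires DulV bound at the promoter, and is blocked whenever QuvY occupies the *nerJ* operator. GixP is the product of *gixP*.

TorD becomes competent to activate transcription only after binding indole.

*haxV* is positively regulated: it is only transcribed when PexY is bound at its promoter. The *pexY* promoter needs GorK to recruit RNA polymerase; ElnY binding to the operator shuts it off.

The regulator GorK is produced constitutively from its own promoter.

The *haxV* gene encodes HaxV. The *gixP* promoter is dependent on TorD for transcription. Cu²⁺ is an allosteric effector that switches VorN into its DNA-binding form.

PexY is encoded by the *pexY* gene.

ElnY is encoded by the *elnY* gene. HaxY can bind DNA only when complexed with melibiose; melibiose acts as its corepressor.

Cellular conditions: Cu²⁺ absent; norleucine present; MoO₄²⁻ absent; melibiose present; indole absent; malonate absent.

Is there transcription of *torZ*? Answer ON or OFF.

OFF

Indole is absent, so TorD is inactive.
Required activator TorD is absent, so *gixP* is not transcribed.
So GixP is not produced.
Cu²⁺ is absent, so VorN is inactive.
Norleucine is present, so QuvY is active.
Malonate is absent, so DulV is inactive.
With repressor QuvY bound, *nerJ* is not transcribed.
So NerJ is not produced.
Required activator VorN is absent, so *zorA* is not transcribed.
So ZorA is not produced.
MoO₄²⁻ is absent, so TorQ is inactive.
Melibiose is present, so HaxY is active.
With repressor HaxY bound, *elnY* is not transcribed.
So ElnY is not produced.
GorK is produced constitutively and is active.
No repressor is bound and GorK is active, so *pexY* is transcribed.
So PexY is produced and active.
No repressor is bound and PexY is active, so *haxV* is transcribed.
So HaxV is produced and active.
With repressor HaxV bound, *torZ* is not transcribed.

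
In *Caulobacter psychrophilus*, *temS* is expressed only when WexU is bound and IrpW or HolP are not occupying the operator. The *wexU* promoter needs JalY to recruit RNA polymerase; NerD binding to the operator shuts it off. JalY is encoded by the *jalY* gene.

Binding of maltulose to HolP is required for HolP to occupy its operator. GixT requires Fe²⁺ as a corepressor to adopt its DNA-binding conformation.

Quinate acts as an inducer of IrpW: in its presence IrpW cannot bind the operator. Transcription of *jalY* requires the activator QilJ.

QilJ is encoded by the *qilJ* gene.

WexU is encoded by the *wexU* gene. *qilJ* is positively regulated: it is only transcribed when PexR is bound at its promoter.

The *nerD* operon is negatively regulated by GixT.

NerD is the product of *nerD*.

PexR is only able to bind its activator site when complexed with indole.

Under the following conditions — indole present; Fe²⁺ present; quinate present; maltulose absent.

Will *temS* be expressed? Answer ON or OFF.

ON

Quinate is present, so IrpW is inactive.
Maltulose is absent, so HolP is inactive.
Indole is present, so PexR is active.
No repressor is bound and PexR is active, so *qilJ* is transcribed.
So QilJ is produced and active.
No repressor is bound and QilJ is active, so *jalY* is transcribed.
So JalY is produced and active.
Fe²⁺ is present, so GixT is active.
With repressor GixT bound, *nerD* is not transcribed.
So NerD is not produced.
No repressor is bound and JalY is active, so *wexU* is transcribed.
So WexU is produced and active.
No repressor is bound and WexU is active, so *temS* is transcribed.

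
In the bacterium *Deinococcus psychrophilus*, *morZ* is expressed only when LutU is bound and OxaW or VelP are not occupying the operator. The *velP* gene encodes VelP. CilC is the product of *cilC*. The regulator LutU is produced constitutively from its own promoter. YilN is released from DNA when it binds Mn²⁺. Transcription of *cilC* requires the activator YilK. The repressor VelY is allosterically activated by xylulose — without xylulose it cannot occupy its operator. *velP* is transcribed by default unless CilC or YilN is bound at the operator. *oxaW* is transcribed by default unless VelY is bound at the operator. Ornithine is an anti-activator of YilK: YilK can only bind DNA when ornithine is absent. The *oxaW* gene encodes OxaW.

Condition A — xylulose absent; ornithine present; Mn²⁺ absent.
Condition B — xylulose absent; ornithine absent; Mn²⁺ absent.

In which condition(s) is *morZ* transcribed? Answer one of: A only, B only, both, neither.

neither

Condition A:
Xylulose is absent, so VelY is inactive.
With no repressor bound, *oxaW* is transcribed.
So OxaW is produced and active.
Ornithine is present, so YilK is inactive.
Required activator YilK is absent, so *cilC* is not transcribed.
So CilC is not produced.
Mn²⁺ is absent, so YilN is active.
With repressor YilN bound, *velP* is not transcribed.
So VelP is not produced.
LutU is produced constitutively and is active.
With repressor OxaW bound, *morZ* is not transcribed.
→ *morZ* is OFF in A.
Condition B:
Xylulose is absent, so VelY is inactive.
With no repressor bound, *oxaW* is transcribed.
So OxaW is produced and active.
Ornithine is absent, so YilK is active.
No repressor is bound and YilK is active, so *cilC* is transcribed.
So CilC is produced and active.
Mn²⁺ is absent, so YilN is active.
With repressor CilC bound, *velP* is not transcribed.
So VelP is not produced.
LutU is produced constitutively and is active.
With repressor OxaW bound, *morZ* is not transcribed.
→ *morZ* is OFF in B.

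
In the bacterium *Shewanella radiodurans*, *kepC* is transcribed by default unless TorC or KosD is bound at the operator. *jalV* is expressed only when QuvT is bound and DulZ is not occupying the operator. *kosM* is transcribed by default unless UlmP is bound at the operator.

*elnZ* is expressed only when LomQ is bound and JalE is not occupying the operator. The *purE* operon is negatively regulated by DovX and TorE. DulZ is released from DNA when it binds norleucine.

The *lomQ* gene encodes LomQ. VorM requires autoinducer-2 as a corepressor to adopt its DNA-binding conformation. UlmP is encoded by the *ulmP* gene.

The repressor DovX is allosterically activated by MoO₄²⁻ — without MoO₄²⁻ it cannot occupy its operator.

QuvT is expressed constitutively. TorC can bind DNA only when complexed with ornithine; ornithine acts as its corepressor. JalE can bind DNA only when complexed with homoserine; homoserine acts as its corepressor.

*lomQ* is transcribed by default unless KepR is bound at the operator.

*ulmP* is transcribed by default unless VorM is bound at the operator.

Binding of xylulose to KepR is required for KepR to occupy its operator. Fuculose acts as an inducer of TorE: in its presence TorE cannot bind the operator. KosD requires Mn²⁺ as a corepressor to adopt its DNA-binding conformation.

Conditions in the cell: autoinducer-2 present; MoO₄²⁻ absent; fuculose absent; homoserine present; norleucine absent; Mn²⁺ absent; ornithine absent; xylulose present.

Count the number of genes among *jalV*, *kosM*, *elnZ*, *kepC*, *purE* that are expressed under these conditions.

QuvT is produced constitutively and is active.
Norleucine is absent, so DulZ is active.
With repressor DulZ bound, *jalV* is not transcribed.
→ *jalV* is OFF.
Autoinducer-2 is present, so VorM is active.
With repressor VorM bound, *ulmP* is not transcribed.
So UlmP is not produced.
With no repressor bound, *kosM* is transcribed.
→ *kosM* is ON.
Xylulose is present, so KepR is active.
With repressor KepR bound, *lomQ* is not transcribed.
So LomQ is not produced.
Homoserine is present, so JalE is active.
With repressor JalE bound, *elnZ* is not transcribed.
→ *elnZ* is OFF.
Ornithine is absent, so TorC is inactive.
Mn²⁺ is absent, so KosD is inactive.
With no repressor bound, *kepC* is transcribed.
→ *kepC* is ON.
MoO₄²⁻ is absent, so DovX is inactive.
Fuculose is absent, so TorE is active.
With repressor TorE bound, *purE* is not transcribed.
→ *purE* is OFF.
2 of the 5 genes are transcribed.

2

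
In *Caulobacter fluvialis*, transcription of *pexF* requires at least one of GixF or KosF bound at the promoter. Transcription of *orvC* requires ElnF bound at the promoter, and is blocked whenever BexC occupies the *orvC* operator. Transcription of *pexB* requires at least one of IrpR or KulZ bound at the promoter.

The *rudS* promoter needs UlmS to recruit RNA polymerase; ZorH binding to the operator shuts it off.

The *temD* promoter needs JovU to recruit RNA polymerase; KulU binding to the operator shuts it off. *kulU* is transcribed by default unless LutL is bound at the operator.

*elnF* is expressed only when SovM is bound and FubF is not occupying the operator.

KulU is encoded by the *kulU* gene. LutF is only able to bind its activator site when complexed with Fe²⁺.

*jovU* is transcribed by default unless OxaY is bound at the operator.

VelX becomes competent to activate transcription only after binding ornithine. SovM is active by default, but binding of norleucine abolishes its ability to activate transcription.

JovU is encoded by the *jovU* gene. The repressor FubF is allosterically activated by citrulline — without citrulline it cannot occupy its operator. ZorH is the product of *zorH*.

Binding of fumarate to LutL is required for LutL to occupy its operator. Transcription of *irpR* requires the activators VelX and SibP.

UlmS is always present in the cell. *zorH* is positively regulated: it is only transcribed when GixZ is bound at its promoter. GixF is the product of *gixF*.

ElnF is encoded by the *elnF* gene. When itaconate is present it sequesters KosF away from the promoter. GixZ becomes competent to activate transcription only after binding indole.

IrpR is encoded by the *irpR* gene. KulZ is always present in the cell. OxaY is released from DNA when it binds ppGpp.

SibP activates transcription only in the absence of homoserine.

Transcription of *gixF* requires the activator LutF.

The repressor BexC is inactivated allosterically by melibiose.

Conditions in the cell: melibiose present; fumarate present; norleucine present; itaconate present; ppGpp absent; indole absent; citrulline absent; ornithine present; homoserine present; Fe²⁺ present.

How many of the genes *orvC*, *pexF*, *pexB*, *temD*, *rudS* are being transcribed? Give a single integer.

Norleucine is present, so SovM is inactive.
Citrulline is absent, so FubF is inactive.
Required activator SovM is absent, so *elnF* is not transcribed.
So ElnF is not produced.
Melibiose is present, so BexC is inactive.
Required activator ElnF is absent, so *orvC* is not transcribed.
→ *orvC* is OFF.
Fe²⁺ is present, so LutF is active.
No repressor is bound and LutF is active, so *gixF* is transcribed.
So GixF is produced and active.
Itaconate is present, so KosF is inactive.
Activator GixF is present, so *pexF* is transcribed.
→ *pexF* is ON.
Ornithine is present, so VelX is active.
Homoserine is present, so SibP is inactive.
Required activator SibP is absent, so *irpR* is not transcribed.
So IrpR is not produced.
KulZ is produced constitutively and is active.
Activator KulZ is present, so *pexB* is transcribed.
→ *pexB* is ON.
Fumarate is present, so LutL is active.
With repressor LutL bound, *kulU* is not transcribed.
So KulU is not produced.
ppGpp is absent, so OxaY is active.
With repressor OxaY bound, *jovU* is not transcribed.
So JovU is not produced.
Required activator JovU is absent, so *temD* is not transcribed.
→ *temD* is OFF.
Indole is absent, so GixZ is inactive.
Required activator GixZ is absent, so *zorH* is not transcribed.
So ZorH is not produced.
UlmS is produced constitutively and is active.
No repressor is bound and UlmS is active, so *rudS* is transcribed.
→ *rudS* is ON.
3 of the 5 genes are transcribed.

3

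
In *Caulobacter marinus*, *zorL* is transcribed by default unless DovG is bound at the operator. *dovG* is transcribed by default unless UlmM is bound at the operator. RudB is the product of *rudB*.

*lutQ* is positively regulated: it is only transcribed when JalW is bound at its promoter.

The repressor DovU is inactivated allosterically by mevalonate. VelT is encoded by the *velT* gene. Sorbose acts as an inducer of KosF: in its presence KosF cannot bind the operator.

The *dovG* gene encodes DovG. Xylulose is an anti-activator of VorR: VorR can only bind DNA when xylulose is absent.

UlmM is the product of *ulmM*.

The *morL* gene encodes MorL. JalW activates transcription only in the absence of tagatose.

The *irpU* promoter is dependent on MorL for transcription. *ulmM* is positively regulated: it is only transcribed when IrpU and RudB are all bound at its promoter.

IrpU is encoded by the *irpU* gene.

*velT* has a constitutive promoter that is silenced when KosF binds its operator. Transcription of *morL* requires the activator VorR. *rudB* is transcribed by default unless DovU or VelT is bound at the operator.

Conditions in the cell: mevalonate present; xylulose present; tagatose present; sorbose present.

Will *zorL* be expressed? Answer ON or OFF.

OFF

Xylulose is present, so VorR is inactive.
Required activator VorR is absent, so *morL* is not transcribed.
So MorL is not produced.
Required activator MorL is absent, so *irpU* is not transcribed.
So IrpU is not produced.
Mevalonate is present, so DovU is inactive.
Sorbose is present, so KosF is inactive.
With no repressor bound, *velT* is transcribed.
So VelT is produced and active.
With repressor VelT bound, *rudB* is not transcribed.
So RudB is not produced.
Required activator IrpU is absent, so *ulmM* is not transcribed.
So UlmM is not produced.
With no repressor bound, *dovG* is transcribed.
So DovG is produced and active.
With repressor DovG bound, *zorL* is not transcribed.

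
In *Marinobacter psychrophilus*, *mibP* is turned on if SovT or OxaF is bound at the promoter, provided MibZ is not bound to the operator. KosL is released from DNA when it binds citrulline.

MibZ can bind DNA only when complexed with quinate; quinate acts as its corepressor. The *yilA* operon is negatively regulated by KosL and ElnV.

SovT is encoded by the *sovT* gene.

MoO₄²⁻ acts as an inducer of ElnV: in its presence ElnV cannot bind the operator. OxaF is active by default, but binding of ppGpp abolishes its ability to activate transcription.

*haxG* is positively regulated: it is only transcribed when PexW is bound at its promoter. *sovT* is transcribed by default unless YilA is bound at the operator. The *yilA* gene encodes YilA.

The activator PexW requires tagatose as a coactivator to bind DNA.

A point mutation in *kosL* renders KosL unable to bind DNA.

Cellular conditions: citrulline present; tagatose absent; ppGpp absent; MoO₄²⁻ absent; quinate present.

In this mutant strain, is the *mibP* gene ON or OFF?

OFF

KosL is non-functional in this strain, so it has no effect.
MoO₄²⁻ is absent, so ElnV is active.
With repressor ElnV bound, *yilA* is not transcribed.
So YilA is not produced.
With no repressor bound, *sovT* is transcribed.
So SovT is produced and active.
Quinate is present, so MibZ is active.
ppGpp is absent, so OxaF is active.
With repressor MibZ bound, *mibP* is not transcribed.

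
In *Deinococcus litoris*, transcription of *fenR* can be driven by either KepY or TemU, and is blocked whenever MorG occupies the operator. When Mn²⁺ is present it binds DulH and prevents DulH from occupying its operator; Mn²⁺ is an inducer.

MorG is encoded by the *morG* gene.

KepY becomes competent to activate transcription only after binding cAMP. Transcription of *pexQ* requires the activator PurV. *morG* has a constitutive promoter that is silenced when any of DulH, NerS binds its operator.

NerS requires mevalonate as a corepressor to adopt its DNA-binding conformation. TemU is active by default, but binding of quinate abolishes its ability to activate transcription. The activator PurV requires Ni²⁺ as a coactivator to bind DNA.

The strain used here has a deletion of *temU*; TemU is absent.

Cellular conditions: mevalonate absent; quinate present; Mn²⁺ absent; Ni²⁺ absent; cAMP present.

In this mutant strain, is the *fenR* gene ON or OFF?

Mn²⁺ is absent, so DulH is active.
Mevalonate is absent, so NerS is inactive.
With repressor DulH bound, *morG* is not transcribed.
So MorG is not produced.
cAMP is present, so KepY is active.
TemU is non-functional in this strain, so it has no effect.
Activator KepY is present, so *fenR* is transcribed.

ON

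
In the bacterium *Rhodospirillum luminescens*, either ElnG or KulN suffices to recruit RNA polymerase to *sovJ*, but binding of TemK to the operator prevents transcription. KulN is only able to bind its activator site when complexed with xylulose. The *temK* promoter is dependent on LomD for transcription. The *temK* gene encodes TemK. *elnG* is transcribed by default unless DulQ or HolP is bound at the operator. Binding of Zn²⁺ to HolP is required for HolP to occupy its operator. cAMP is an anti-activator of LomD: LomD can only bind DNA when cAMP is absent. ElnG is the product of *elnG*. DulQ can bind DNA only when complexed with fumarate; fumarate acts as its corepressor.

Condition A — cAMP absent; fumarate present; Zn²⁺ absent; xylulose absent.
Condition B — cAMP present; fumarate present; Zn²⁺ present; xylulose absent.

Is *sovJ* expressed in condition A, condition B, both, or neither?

Condition A:
cAMP is absent, so LomD is active.
No repressor is bound and LomD is active, so *temK* is transcribed.
So TemK is produced and active.
Fumarate is present, so DulQ is active.
Zn²⁺ is absent, so HolP is inactive.
With repressor DulQ bound, *elnG* is not transcribed.
So ElnG is not produced.
Xylulose is absent, so KulN is inactive.
With repressor TemK bound, *sovJ* is not transcribed.
→ *sovJ* is OFF in A.
Condition B:
cAMP is present, so LomD is inactive.
Required activator LomD is absent, so *temK* is not transcribed.
So TemK is not produced.
Fumarate is present, so DulQ is active.
Zn²⁺ is present, so HolP is active.
With repressor DulQ bound, *elnG* is not transcribed.
So ElnG is not produced.
Xylulose is absent, so KulN is inactive.
No activator is available at the *sovJ* promoter, so *sovJ* is not transcribed.
→ *sovJ* is OFF in B.

neither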